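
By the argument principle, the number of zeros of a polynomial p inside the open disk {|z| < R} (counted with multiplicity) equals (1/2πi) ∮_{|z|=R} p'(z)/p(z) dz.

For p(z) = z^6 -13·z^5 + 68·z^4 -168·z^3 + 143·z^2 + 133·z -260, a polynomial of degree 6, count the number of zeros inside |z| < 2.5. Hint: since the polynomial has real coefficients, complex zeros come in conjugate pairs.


The zeros of p are: (3 + 2i), (3 - 2i), 4, (2 + 1i), (2 - 1i), -1.
Their magnitudes are: 3.606, 3.606, 4, 2.236, 2.236, 1.
Zeros with |z| < R = 2.5: (2 + 1i), (2 - 1i), -1.
Count = 3.
By the argument principle, (1/2πi) ∮_{|z|=R} p'(z)/p(z) dz equals exactly this count.

Number of zeros inside |z| < 2.5: 3.


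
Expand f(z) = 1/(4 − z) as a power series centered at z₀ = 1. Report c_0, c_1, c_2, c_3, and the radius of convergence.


Let w = z − z₀, so z = z₀ + w.
Then 4 − z = 4 − (z₀ + w) = (4 − z₀) − w = 3 − w.
f(z) = 1/(3 − w) = (1/(3)) · 1/(1 − w/(3)) = Σ_{n≥0} w^n / (3)^(n+1).
So c_n = 1/(3)^(n+1):
  c_0 = 1/(3)^1 = 1/3.
  c_1 = 1/(3)^2 = 1/9.
  c_2 = 1/(3)^3 = 1/27.
  c_3 = 1/(3)^4 = 1/81.
The series is valid for |w/d| < 1, i.e. |z − z₀| < |d|.
Radius of convergence: R = |4 − z₀| = |3| = 3 (distance from z₀ to the singularity z = 4).

c_0 = 1/3, c_1 = 1/9, c_2 = 1/27, c_3 = 1/81; R = 3.


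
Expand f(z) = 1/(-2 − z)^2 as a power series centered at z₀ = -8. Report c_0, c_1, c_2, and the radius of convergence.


Let w = z − z₀, so z = z₀ + w.
Then -2 − z = -2 − (z₀ + w) = (-2 − z₀) − w = 6 − w.
f(z) = 1/(6 − w)^2 = (1/(6)^2) · (1 − w/(6))^{−2}.
By the binomial series (1−u)^{−2} = Σ_{n≥0} C(n+1, 1) u^n for |u|<1, with u = w/(6):
  c_n = C(n+1, 1) / (6)^(n+2).
  c_0 = 1/(6)^2 = 1/36.
  c_1 = 2/(6)^3 = 1/108.
  c_2 = 3/(6)^4 = 1/432.
The series is valid for |w/d| < 1, i.e. |z − z₀| < |d|.
Radius of convergence: R = |-2 − z₀| = |6| = 6 (distance from z₀ to the singularity z = -2).

c_0 = 1/36, c_1 = 1/108, c_2 = 1/432; R = 6.


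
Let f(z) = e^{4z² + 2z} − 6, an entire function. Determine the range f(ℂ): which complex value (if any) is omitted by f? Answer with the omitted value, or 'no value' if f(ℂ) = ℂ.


Little Picard bounds the complement of f(ℂ) to at most one point.
The exponent g(z) = 4z² + 2z is a nonconstant polynomial, hence surjective onto ℂ. So e^{g(z)} takes every value in {e^w : w ∈ ℂ} = ℂ ∖ {0}. Adding -6 shifts the range to ℂ ∖ {-6}. f omits exactly -6.

Omitted value: -6.


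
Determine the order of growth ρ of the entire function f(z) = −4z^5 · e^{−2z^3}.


M(r) = max_{|z|=r} |-4|·|z|^5·|e^{−2z^3}| = 4·r^5 · e^{2r^3} (the factors attain their maxima compatibly on |z|=r). Then log M(r) = log 4 + 5·log r + 2r^3, dominated by the last term, so log log M(r) ~ 3·log r. The polynomial factor -4z^5 contributes only a log r term and does not affect the order. ρ = 3.
Therefore ρ = 3.

Order ρ = 3.


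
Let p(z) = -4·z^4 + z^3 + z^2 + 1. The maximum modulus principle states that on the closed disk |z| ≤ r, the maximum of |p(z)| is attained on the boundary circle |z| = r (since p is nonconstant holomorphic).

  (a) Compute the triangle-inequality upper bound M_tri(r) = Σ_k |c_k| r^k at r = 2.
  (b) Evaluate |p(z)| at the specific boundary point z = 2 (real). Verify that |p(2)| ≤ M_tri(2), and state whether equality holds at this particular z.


Coefficients: c_0 = 1, c_1 = 0, c_2 = 1, c_3 = 1, c_4 = -4. Radius r = 2.
Part (a). Triangle bound: M_tri(r) = Σ_k |c_k| r^k
  = |1|·2^0 + |0|·2^1 + |1|·2^2 + |1|·2^3 + |-4|·2^4
  = 1 + 0 + 4 + 8 + 64 = 77.
This bounds M(r) := max_{|z|=r} |p(z)| from above; equality holds iff all terms c_k z^k can be made to align in phase at a single z on |z|=r.
Part (b). At z = 2 (real, on the circle |z| = r):
  p(2) = (1)·2^0 + (0)·2^1 + (1)·2^2 + (1)·2^3 + (-4)·2^4 = -51.
  |p(2)| = 51.
Check: |p(2)| = 51 ≤ 77 = M_tri(2). ✓ Equality does not hold at z = 2 (the coefficients have mixed signs, so the terms do not all align in phase there).

M_tri(2) = 77; |p(2)| = 51; equality at z=2: no.


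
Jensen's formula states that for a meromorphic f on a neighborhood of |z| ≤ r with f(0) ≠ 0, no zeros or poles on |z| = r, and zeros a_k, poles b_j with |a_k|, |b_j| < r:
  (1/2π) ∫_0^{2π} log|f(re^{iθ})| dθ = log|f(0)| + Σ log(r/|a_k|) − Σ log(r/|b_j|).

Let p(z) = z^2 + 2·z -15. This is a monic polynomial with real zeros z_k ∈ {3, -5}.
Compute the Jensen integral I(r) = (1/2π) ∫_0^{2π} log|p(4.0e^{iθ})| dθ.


Zeros: -5, 3; r = 4.0.
Inside |z| < r: 3. Outside (|z| ≥ r): -5.
p(0) = -15, so log|p(0)| = log(15) = 2.7081.
Apply Jensen: I(r) = log|p(0)| + Σ_k log(r/|z_k|), summed over zeros inside |z| < r.
  log(r/|z_k|) for z_k = 3: log(4.0/3) = 0.2877
  Outside zeros (-5) contribute nothing to the Jensen sum.
Sum over inside zeros: 0.2877.
I(r) = log|p(0)| + (inside sum) = 2.7081 + 0.2877 = 2.9957.
Note: since some zeros are outside |z| ≤ r, the simplified n·log(r) form does NOT apply — only the inside zeros contribute.

I(r) ≈ 2.9957.


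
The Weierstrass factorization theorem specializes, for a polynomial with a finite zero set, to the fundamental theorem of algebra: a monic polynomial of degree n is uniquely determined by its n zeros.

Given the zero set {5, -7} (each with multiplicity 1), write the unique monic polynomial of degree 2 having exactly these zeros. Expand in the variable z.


The polynomial is p(z) = ∏_{α ∈ S} (z − α), where S = {5, -7}.
Expanding the product yields: p(z) = z^2 + 2·z -35.
The resulting polynomial has degree 2 and real coefficients as required.

p(z) = z^2 + 2·z -35.


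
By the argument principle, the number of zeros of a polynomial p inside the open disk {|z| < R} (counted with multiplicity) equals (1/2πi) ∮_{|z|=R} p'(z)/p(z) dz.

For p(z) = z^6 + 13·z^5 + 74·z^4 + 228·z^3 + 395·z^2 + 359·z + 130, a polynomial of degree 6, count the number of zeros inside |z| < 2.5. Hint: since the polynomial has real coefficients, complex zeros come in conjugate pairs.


The zeros of p are: -2, (-2 + 1i), (-2 - 1i), -1, (-3 + 2i), (-3 - 2i).
Their magnitudes are: 2, 2.236, 2.236, 1, 3.606, 3.606.
Zeros with |z| < R = 2.5: -2, (-2 + 1i), (-2 - 1i), -1.
Count = 4.
By the argument principle, (1/2πi) ∮_{|z|=R} p'(z)/p(z) dz equals exactly this count.

Number of zeros inside |z| < 2.5: 4.


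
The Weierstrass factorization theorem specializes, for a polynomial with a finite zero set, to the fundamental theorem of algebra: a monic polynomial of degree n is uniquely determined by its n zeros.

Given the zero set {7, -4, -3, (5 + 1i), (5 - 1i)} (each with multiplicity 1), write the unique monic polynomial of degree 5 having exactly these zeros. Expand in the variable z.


The polynomial is p(z) = ∏_{α ∈ S} (z − α), where S = {7, -4, -3, (5 + 1i), (5 - 1i)}.
Expanding the product yields: p(z) = z^5 -10·z^4 -11·z^3 + 286·z^2 -122·z -2184.
Note conjugate pairs combine to real quadratics: (z − (5+1i))(z − (5−1i)) = z² − 10z + 26.
The resulting polynomial has degree 5 and real coefficients as required.

p(z) = z^5 -10·z^4 -11·z^3 + 286·z^2 -122·z -2184.


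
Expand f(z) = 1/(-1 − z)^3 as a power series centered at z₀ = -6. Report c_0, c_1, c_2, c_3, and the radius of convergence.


Let w = z − z₀, so z = z₀ + w.
Then -1 − z = -1 − (z₀ + w) = (-1 − z₀) − w = 5 − w.
f(z) = 1/(5 − w)^3 = (1/(5)^3) · (1 − w/(5))^{−3}.
By the binomial series (1−u)^{−3} = Σ_{n≥0} C(n+2, 2) u^n for |u|<1, with u = w/(5):
  c_n = C(n+2, 2) / (5)^(n+3).
  c_0 = 1/(5)^3 = 1/125.
  c_1 = 3/(5)^4 = 3/625.
  c_2 = 6/(5)^5 = 6/3125.
  c_3 = 10/(5)^6 = 2/3125.
The series is valid for |w/d| < 1, i.e. |z − z₀| < |d|.
Radius of convergence: R = |-1 − z₀| = |5| = 5 (distance from z₀ to the singularity z = -1).

c_0 = 1/125, c_1 = 3/625, c_2 = 6/3125, c_3 = 2/3125; R = 5.


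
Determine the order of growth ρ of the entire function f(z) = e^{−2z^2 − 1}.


|e^{−2z^2 − 1}| = e^{Re(-2·z^2) + -1} ≤ e^{2|z|^2 + -1} = e^{2r^2 + -1} on |z| = r, so ρ ≤ 2. Choosing z on |z|=r so that -2·z^2 is real positive (always possible by picking arg z appropriately) gives |f(z)| = e^{2r^2 + -1}, matching the bound. The additive constant -1 does not affect log log M(r) ~ 2·log r. Hence ρ = 2.
Therefore ρ = 2.

Order ρ = 2.


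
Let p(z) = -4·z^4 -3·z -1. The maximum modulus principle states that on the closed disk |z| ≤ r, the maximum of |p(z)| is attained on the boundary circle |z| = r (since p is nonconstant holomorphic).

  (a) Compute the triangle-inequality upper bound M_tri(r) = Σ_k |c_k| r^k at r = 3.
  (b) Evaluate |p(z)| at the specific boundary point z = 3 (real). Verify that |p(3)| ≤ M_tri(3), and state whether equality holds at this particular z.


Coefficients: c_0 = -1, c_1 = -3, c_2 = 0, c_3 = 0, c_4 = -4. Radius r = 3.
Part (a). Triangle bound: M_tri(r) = Σ_k |c_k| r^k
  = |-1|·3^0 + |-3|·3^1 + |0|·3^2 + |0|·3^3 + |-4|·3^4
  = 1 + 9 + 0 + 0 + 324 = 334.
This bounds M(r) := max_{|z|=r} |p(z)| from above; equality holds iff all terms c_k z^k can be made to align in phase at a single z on |z|=r.
Part (b). At z = 3 (real, on the circle |z| = r):
  p(3) = (-1)·3^0 + (-3)·3^1 + (0)·3^2 + (0)·3^3 + (-4)·3^4 = -334.
  |p(3)| = 334.
Since all nonzero coefficients share the same sign, |p(3)| = 334 = M_tri(3); the triangle bound is attained at z = 3, so in fact M(r) = 334.

M_tri(3) = 334; |p(3)| = 334; equality at z=3: yes.


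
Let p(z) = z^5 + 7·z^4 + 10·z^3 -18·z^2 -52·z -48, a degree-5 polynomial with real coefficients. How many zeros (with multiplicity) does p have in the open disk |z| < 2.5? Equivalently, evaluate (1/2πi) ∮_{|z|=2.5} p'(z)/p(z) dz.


The zeros of p are: -4, 2, (-1 + 1i), (-1 - 1i), -3.
Their magnitudes are: 4, 2, 1.414, 1.414, 3.
Zeros with |z| < R = 2.5: 2, (-1 + 1i), (-1 - 1i).
Count = 3.
By the argument principle, (1/2πi) ∮_{|z|=R} p'(z)/p(z) dz equals exactly this count.

Number of zeros inside |z| < 2.5: 3.


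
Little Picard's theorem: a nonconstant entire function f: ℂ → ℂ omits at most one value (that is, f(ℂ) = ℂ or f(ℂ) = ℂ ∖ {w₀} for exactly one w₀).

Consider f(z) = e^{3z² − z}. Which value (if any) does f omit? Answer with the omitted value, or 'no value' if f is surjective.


Little Picard bounds the complement of f(ℂ) to at most one point.
The exponent g(z) = 3z² − z is a nonconstant polynomial, hence surjective onto ℂ. So e^{g(z)} takes every value in {e^w : w ∈ ℂ} = ℂ ∖ {0}. Adding 0 shifts the range to ℂ ∖ {0}. f omits exactly 0.

Omitted value: 0.


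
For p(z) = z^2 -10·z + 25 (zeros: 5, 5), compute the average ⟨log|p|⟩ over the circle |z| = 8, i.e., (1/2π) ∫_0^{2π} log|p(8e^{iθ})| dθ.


Zeros: 5, 5; r = 8.
Inside |z| < r: 5, 5. Outside (|z| ≥ r): ∅.
p(0) = 25, so log|p(0)| = log(25) = 3.2189.
Apply Jensen: I(r) = log|p(0)| + Σ_k log(r/|z_k|), summed over zeros inside |z| < r.
  log(r/|z_k|) for z_k = 5: log(8/5) = 0.4700
  log(r/|z_k|) for z_k = 5: log(8/5) = 0.4700
Sum over inside zeros: 0.9400.
I(r) = log|p(0)| + (inside sum) = 3.2189 + 0.9400 = 4.1589.
Closed form (all zeros inside, monic): I(r) = n·log(r) = 2·log(8) = 4.1589. ✓

I(r) ≈ 4.1589.


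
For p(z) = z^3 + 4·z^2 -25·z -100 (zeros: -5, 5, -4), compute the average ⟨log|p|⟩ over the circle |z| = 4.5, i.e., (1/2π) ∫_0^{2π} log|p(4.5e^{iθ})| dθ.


Zeros: -5, -4, 5; r = 4.5.
Inside |z| < r: -4. Outside (|z| ≥ r): -5, 5.
p(0) = -100, so log|p(0)| = log(100) = 4.6052.
Apply Jensen: I(r) = log|p(0)| + Σ_k log(r/|z_k|), summed over zeros inside |z| < r.
  log(r/|z_k|) for z_k = -4: log(4.5/4) = 0.1178
  Outside zeros (-5, 5) contribute nothing to the Jensen sum.
Sum over inside zeros: 0.1178.
I(r) = log|p(0)| + (inside sum) = 4.6052 + 0.1178 = 4.7230.
Note: since some zeros are outside |z| ≤ r, the simplified n·log(r) form does NOT apply — only the inside zeros contribute.

I(r) ≈ 4.7230.


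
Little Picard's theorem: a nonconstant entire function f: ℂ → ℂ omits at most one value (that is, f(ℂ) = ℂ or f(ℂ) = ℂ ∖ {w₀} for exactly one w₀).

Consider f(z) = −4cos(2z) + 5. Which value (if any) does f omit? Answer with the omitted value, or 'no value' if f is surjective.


Little Picard bounds the complement of f(ℂ) to at most one point.
cos is entire and surjective onto ℂ: for every w ∈ ℂ, cos(ζ) = w has a solution ζ ∈ ℂ (e.g., via the complex inverse arccos). With ζ = 2z this gives z = ζ/(2). Then -4·cos(2z) takes every value in -4·ℂ = ℂ, and adding 5 is a bijection of ℂ. So f is surjective and omits no value. (Note: only on the real line is cos bounded by [−1, 1].)

Omitted value: no value.


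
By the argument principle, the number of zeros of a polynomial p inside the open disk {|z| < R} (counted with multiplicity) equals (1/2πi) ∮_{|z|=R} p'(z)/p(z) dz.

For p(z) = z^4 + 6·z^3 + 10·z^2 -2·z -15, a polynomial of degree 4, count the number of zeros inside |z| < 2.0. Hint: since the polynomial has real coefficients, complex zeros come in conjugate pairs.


The zeros of p are: -3, (-2 + 1i), (-2 - 1i), 1.
Their magnitudes are: 3, 2.236, 2.236, 1.
Zeros with |z| < R = 2.0: 1.
Count = 1.
By the argument principle, (1/2πi) ∮_{|z|=R} p'(z)/p(z) dz equals exactly this count.

Number of zeros inside |z| < 2.0: 1.


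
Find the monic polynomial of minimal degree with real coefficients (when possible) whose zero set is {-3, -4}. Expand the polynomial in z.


The polynomial is p(z) = ∏_{α ∈ S} (z − α), where S = {-3, -4}.
Expanding the product yields: p(z) = z^2 + 7·z + 12.
The resulting polynomial has degree 2 and real coefficients as required.

p(z) = z^2 + 7·z + 12.


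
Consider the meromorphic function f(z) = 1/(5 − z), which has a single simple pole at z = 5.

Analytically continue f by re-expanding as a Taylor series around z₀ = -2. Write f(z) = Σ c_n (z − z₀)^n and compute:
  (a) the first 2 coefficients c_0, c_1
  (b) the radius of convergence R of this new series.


Let w = z − z₀, so z = z₀ + w.
Then 5 − z = 5 − (z₀ + w) = (5 − z₀) − w = 7 − w.
f(z) = 1/(7 − w) = (1/(7)) · 1/(1 − w/(7)) = Σ_{n≥0} w^n / (7)^(n+1).
So c_n = 1/(7)^(n+1):
  c_0 = 1/(7)^1 = 1/7.
  c_1 = 1/(7)^2 = 1/49.
The series is valid for |w/d| < 1, i.e. |z − z₀| < |d|.
Radius of convergence: R = |5 − z₀| = |7| = 7 (distance from z₀ to the singularity z = 5).

c_0 = 1/7, c_1 = 1/49; R = 7.


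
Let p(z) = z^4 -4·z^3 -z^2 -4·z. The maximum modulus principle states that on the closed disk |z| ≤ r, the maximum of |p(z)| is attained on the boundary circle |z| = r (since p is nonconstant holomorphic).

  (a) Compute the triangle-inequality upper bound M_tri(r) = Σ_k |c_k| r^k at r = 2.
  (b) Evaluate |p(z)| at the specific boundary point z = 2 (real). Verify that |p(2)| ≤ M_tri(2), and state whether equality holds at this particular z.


Coefficients: c_0 = 0, c_1 = -4, c_2 = -1, c_3 = -4, c_4 = 1. Radius r = 2.
Part (a). Triangle bound: M_tri(r) = Σ_k |c_k| r^k
  = |0|·2^0 + |-4|·2^1 + |-1|·2^2 + |-4|·2^3 + |1|·2^4
  = 0 + 8 + 4 + 32 + 16 = 60.
This bounds M(r) := max_{|z|=r} |p(z)| from above; equality holds iff all terms c_k z^k can be made to align in phase at a single z on |z|=r.
Part (b). At z = 2 (real, on the circle |z| = r):
  p(2) = (0)·2^0 + (-4)·2^1 + (-1)·2^2 + (-4)·2^3 + (1)·2^4 = -28.
  |p(2)| = 28.
Check: |p(2)| = 28 ≤ 60 = M_tri(2). ✓ Equality does not hold at z = 2 (the coefficients have mixed signs, so the terms do not all align in phase there).

M_tri(2) = 60; |p(2)| = 28; equality at z=2: no.


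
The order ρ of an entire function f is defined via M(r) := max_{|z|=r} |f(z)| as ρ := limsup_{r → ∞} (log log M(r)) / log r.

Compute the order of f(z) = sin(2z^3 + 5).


Write sin(w) = (e^{iw} ± e^{−iw})/(2 or 2i), so |sin(w)| ≤ e^{|w|}. With w = 2z^3 + 5, |w| ≤ 2r^3 + 5 on |z|=r, giving M(r) ≤ e^{2r^3 + 5} and ρ ≤ 3. For the lower bound, choose z on |z|=r with 2z^3 purely imaginary of modulus 2r^3; then |sin(2z^3 + 5)| grows like e^{2r^3}/2, so ρ ≥ 3. Hence ρ = 3.
Therefore ρ = 3.

Order ρ = 3.


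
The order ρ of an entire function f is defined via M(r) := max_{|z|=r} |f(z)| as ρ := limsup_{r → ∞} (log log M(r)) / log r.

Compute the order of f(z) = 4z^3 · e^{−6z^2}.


M(r) = max_{|z|=r} |4|·|z|^3·|e^{−6z^2}| = 4·r^3 · e^{6r^2} (the factors attain their maxima compatibly on |z|=r). Then log M(r) = log 4 + 3·log r + 6r^2, dominated by the last term, so log log M(r) ~ 2·log r. The polynomial factor 4z^3 contributes only a log r term and does not affect the order. ρ = 2.
Therefore ρ = 2.

Order ρ = 2.


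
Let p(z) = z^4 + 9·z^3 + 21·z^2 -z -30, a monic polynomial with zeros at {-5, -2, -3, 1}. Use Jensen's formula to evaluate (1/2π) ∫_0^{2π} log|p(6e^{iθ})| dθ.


Zeros: -5, -3, -2, 1; r = 6.
Inside |z| < r: -5, -3, -2, 1. Outside (|z| ≥ r): ∅.
p(0) = -30, so log|p(0)| = log(30) = 3.4012.
Apply Jensen: I(r) = log|p(0)| + Σ_k log(r/|z_k|), summed over zeros inside |z| < r.
  log(r/|z_k|) for z_k = -5: log(6/5) = 0.1823
  log(r/|z_k|) for z_k = -2: log(6/2) = 1.0986
  log(r/|z_k|) for z_k = -3: log(6/3) = 0.6931
  log(r/|z_k|) for z_k = 1: log(6/1) = 1.7918
Sum over inside zeros: 3.7658.
I(r) = log|p(0)| + (inside sum) = 3.4012 + 3.7658 = 7.1670.
Closed form (all zeros inside, monic): I(r) = n·log(r) = 4·log(6) = 7.1670. ✓

I(r) ≈ 7.1670.


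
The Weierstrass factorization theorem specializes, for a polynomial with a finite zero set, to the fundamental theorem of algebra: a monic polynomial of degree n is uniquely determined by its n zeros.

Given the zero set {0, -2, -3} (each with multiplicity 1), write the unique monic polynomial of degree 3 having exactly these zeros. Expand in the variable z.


The polynomial is p(z) = ∏_{α ∈ S} (z − α), where S = {0, -2, -3}.
Expanding the product yields: p(z) = z^3 + 5·z^2 + 6·z.
The resulting polynomial has degree 3 and real coefficients as required.

p(z) = z^3 + 5·z^2 + 6·z.


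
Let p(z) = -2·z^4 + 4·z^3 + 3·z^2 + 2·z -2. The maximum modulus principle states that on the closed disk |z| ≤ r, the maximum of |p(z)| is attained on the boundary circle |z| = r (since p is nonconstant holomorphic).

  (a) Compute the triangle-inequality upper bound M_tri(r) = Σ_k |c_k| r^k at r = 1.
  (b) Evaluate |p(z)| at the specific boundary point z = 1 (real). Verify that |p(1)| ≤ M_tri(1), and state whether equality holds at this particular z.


Coefficients: c_0 = -2, c_1 = 2, c_2 = 3, c_3 = 4, c_4 = -2. Radius r = 1.
Part (a). Triangle bound: M_tri(r) = Σ_k |c_k| r^k
  = |-2|·1^0 + |2|·1^1 + |3|·1^2 + |4|·1^3 + |-2|·1^4
  = 2 + 2 + 3 + 4 + 2 = 13.
This bounds M(r) := max_{|z|=r} |p(z)| from above; equality holds iff all terms c_k z^k can be made to align in phase at a single z on |z|=r.
Part (b). At z = 1 (real, on the circle |z| = r):
  p(1) = (-2)·1^0 + (2)·1^1 + (3)·1^2 + (4)·1^3 + (-2)·1^4 = 5.
  |p(1)| = 5.
Check: |p(1)| = 5 ≤ 13 = M_tri(1). ✓ Equality does not hold at z = 1 (the coefficients have mixed signs, so the terms do not all align in phase there).

M_tri(1) = 13; |p(1)| = 5; equality at z=1: no.


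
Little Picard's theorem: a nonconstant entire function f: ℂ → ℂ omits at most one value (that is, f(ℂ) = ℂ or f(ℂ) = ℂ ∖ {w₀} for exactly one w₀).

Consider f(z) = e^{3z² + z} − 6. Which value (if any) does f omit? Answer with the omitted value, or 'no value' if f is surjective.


Little Picard bounds the complement of f(ℂ) to at most one point.
The exponent g(z) = 3z² + z is a nonconstant polynomial, hence surjective onto ℂ. So e^{g(z)} takes every value in {e^w : w ∈ ℂ} = ℂ ∖ {0}. Adding -6 shifts the range to ℂ ∖ {-6}. f omits exactly -6.

Omitted value: -6.


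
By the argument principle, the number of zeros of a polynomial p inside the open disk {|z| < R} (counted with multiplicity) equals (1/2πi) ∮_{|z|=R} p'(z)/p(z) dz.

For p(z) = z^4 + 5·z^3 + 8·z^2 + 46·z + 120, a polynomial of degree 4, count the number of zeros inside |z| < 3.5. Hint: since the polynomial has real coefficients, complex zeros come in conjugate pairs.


The zeros of p are: -4, -3, (1 + 3i), (1 - 3i).
Their magnitudes are: 4, 3, 3.162, 3.162.
Zeros with |z| < R = 3.5: -3, (1 + 3i), (1 - 3i).
Count = 3.
By the argument principle, (1/2πi) ∮_{|z|=R} p'(z)/p(z) dz equals exactly this count.

Number of zeros inside |z| < 3.5: 3.


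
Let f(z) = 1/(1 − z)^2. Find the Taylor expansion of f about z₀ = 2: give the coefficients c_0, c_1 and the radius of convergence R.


Let w = z − z₀, so z = z₀ + w.
Then 1 − z = 1 − (z₀ + w) = (1 − z₀) − w = -1 − w.
f(z) = 1/(-1 − w)^2 = (1/(-1)^2) · (1 − w/(-1))^{−2}.
By the binomial series (1−u)^{−2} = Σ_{n≥0} C(n+1, 1) u^n for |u|<1, with u = w/(-1):
  c_n = C(n+1, 1) / (-1)^(n+2).
  c_0 = 1/(-1)^2 = 1.
  c_1 = 2/(-1)^3 = -2.
The series is valid for |w/d| < 1, i.e. |z − z₀| < |d|.
Radius of convergence: R = |1 − z₀| = |-1| = 1 (distance from z₀ to the singularity z = 1).

c_0 = 1, c_1 = -2; R = 1.


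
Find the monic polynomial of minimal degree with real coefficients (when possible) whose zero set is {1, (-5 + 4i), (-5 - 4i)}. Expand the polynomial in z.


The polynomial is p(z) = ∏_{α ∈ S} (z − α), where S = {1, (-5 + 4i), (-5 - 4i)}.
Expanding the product yields: p(z) = z^3 + 9·z^2 + 31·z -41.
Note conjugate pairs combine to real quadratics: (z − (-5+4i))(z − (-5−4i)) = z² + 10z + 41.
The resulting polynomial has degree 3 and real coefficients as required.

p(z) = z^3 + 9·z^2 + 31·z -41.


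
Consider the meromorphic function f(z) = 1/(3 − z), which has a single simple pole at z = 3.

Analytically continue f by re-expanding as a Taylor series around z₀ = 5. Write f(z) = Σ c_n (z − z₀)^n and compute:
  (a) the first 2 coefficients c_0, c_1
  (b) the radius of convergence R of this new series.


Let w = z − z₀, so z = z₀ + w.
Then 3 − z = 3 − (z₀ + w) = (3 − z₀) − w = -2 − w.
f(z) = 1/(-2 − w) = (1/(-2)) · 1/(1 − w/(-2)) = Σ_{n≥0} w^n / (-2)^(n+1).
So c_n = 1/(-2)^(n+1):
  c_0 = 1/(-2)^1 = -1/2.
  c_1 = 1/(-2)^2 = 1/4.
The series is valid for |w/d| < 1, i.e. |z − z₀| < |d|.
Radius of convergence: R = |3 − z₀| = |-2| = 2 (distance from z₀ to the singularity z = 3).

c_0 = -1/2, c_1 = 1/4; R = 2.


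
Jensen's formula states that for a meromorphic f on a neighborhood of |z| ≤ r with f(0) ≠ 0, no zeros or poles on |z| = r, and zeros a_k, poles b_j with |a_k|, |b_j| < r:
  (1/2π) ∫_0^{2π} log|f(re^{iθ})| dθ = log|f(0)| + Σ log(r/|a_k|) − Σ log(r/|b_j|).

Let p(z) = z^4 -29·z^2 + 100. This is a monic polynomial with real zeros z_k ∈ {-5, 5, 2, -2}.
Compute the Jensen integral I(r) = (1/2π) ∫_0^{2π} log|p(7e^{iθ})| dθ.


Zeros: -5, -2, 2, 5; r = 7.
Inside |z| < r: -5, -2, 2, 5. Outside (|z| ≥ r): ∅.
p(0) = 100, so log|p(0)| = log(100) = 4.6052.
Apply Jensen: I(r) = log|p(0)| + Σ_k log(r/|z_k|), summed over zeros inside |z| < r.
  log(r/|z_k|) for z_k = -5: log(7/5) = 0.3365
  log(r/|z_k|) for z_k = 5: log(7/5) = 0.3365
  log(r/|z_k|) for z_k = 2: log(7/2) = 1.2528
  log(r/|z_k|) for z_k = -2: log(7/2) = 1.2528
Sum over inside zeros: 3.1785.
I(r) = log|p(0)| + (inside sum) = 4.6052 + 3.1785 = 7.7836.
Closed form (all zeros inside, monic): I(r) = n·log(r) = 4·log(7) = 7.7836. ✓

I(r) ≈ 7.7836.


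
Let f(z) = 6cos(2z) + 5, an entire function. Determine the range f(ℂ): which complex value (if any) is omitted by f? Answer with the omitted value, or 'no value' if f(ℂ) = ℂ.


Little Picard bounds the complement of f(ℂ) to at most one point.
cos is entire and surjective onto ℂ: for every w ∈ ℂ, cos(ζ) = w has a solution ζ ∈ ℂ (e.g., via the complex inverse arccos). With ζ = 2z this gives z = ζ/(2). Then 6·cos(2z) takes every value in 6·ℂ = ℂ, and adding 5 is a bijection of ℂ. So f is surjective and omits no value. (Note: only on the real line is cos bounded by [−1, 1].)

Omitted value: no value.


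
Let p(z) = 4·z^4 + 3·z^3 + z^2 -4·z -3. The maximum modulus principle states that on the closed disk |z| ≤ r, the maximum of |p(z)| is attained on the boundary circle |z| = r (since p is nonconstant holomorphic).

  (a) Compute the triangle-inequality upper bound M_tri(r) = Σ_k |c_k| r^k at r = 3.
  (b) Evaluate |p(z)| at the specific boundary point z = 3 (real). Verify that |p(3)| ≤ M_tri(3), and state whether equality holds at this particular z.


Coefficients: c_0 = -3, c_1 = -4, c_2 = 1, c_3 = 3, c_4 = 4. Radius r = 3.
Part (a). Triangle bound: M_tri(r) = Σ_k |c_k| r^k
  = |-3|·3^0 + |-4|·3^1 + |1|·3^2 + |3|·3^3 + |4|·3^4
  = 3 + 12 + 9 + 81 + 324 = 429.
This bounds M(r) := max_{|z|=r} |p(z)| from above; equality holds iff all terms c_k z^k can be made to align in phase at a single z on |z|=r.
Part (b). At z = 3 (real, on the circle |z| = r):
  p(3) = (-3)·3^0 + (-4)·3^1 + (1)·3^2 + (3)·3^3 + (4)·3^4 = 399.
  |p(3)| = 399.
Check: |p(3)| = 399 ≤ 429 = M_tri(3). ✓ Equality does not hold at z = 3 (the coefficients have mixed signs, so the terms do not all align in phase there).

M_tri(3) = 429; |p(3)| = 399; equality at z=3: no.


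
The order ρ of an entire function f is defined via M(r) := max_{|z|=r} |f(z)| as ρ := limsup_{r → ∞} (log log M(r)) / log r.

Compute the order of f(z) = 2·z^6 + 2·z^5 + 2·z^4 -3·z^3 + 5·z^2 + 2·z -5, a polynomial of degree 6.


|f(z)| ≤ Σ|c_k|·r^k = O(r^6) as r → ∞. Polynomial growth is O(e^{r^ε}) for every ε > 0 (since r^6/e^{r^ε} → 0), so ρ ≤ ε for all ε > 0, i.e. ρ = 0. Every nonconstant polynomial has order 0.
Therefore ρ = 0.

Order ρ = 0.


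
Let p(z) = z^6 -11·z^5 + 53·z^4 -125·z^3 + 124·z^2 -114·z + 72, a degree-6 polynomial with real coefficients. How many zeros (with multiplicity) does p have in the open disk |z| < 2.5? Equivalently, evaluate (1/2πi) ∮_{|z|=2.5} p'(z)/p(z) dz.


The zeros of p are: (0 + 1i), (0 - 1i), 1, 4, (3 + 3i), (3 - 3i).
Their magnitudes are: 1, 1, 1, 4, 4.243, 4.243.
Zeros with |z| < R = 2.5: (0 + 1i), (0 - 1i), 1.
Count = 3.
By the argument principle, (1/2πi) ∮_{|z|=R} p'(z)/p(z) dz equals exactly this count.

Number of zeros inside |z| < 2.5: 3.


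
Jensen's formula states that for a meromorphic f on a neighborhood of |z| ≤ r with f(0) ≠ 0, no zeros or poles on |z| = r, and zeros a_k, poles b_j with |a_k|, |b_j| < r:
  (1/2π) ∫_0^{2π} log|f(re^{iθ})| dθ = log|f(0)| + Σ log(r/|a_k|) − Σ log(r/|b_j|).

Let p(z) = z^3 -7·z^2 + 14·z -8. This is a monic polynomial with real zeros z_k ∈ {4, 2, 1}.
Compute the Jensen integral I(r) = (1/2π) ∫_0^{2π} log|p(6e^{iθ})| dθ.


Zeros: 1, 2, 4; r = 6.
Inside |z| < r: 1, 2, 4. Outside (|z| ≥ r): ∅.
p(0) = -8, so log|p(0)| = log(8) = 2.0794.
Apply Jensen: I(r) = log|p(0)| + Σ_k log(r/|z_k|), summed over zeros inside |z| < r.
  log(r/|z_k|) for z_k = 4: log(6/4) = 0.4055
  log(r/|z_k|) for z_k = 2: log(6/2) = 1.0986
  log(r/|z_k|) for z_k = 1: log(6/1) = 1.7918
Sum over inside zeros: 3.2958.
I(r) = log|p(0)| + (inside sum) = 2.0794 + 3.2958 = 5.3753.
Closed form (all zeros inside, monic): I(r) = n·log(r) = 3·log(6) = 5.3753. ✓

I(r) ≈ 5.3753.


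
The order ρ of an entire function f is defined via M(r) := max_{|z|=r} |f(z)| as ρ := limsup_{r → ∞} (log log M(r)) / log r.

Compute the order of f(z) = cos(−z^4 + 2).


Write cos(w) = (e^{iw} ± e^{−iw})/(2 or 2i), so |cos(w)| ≤ e^{|w|}. With w = −z^4 + 2, |w| ≤ 1r^4 + 2 on |z|=r, giving M(r) ≤ e^{1r^4 + 2} and ρ ≤ 4. For the lower bound, choose z on |z|=r with -1z^4 purely imaginary of modulus 1r^4; then |cos(−z^4 + 2)| grows like e^{1r^4}/2, so ρ ≥ 4. Hence ρ = 4.
Therefore ρ = 4.

Order ρ = 4.


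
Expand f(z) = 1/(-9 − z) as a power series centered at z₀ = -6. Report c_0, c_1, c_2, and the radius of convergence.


Let w = z − z₀, so z = z₀ + w.
Then -9 − z = -9 − (z₀ + w) = (-9 − z₀) − w = -3 − w.
f(z) = 1/(-3 − w) = (1/(-3)) · 1/(1 − w/(-3)) = Σ_{n≥0} w^n / (-3)^(n+1).
So c_n = 1/(-3)^(n+1):
  c_0 = 1/(-3)^1 = -1/3.
  c_1 = 1/(-3)^2 = 1/9.
  c_2 = 1/(-3)^3 = -1/27.
The series is valid for |w/d| < 1, i.e. |z − z₀| < |d|.
Radius of convergence: R = |-9 − z₀| = |-3| = 3 (distance from z₀ to the singularity z = -9).

c_0 = -1/3, c_1 = 1/9, c_2 = -1/27; R = 3.


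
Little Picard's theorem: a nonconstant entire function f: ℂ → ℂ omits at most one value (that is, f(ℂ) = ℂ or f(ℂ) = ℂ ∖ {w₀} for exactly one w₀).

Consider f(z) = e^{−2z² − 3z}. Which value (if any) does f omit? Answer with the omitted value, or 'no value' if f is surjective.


Little Picard bounds the complement of f(ℂ) to at most one point.
The exponent g(z) = −2z² − 3z is a nonconstant polynomial, hence surjective onto ℂ. So e^{g(z)} takes every value in {e^w : w ∈ ℂ} = ℂ ∖ {0}. Adding 0 shifts the range to ℂ ∖ {0}. f omits exactly 0.

Omitted value: 0.


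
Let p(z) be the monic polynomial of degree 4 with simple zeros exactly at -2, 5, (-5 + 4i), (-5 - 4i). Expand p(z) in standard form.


The polynomial is p(z) = ∏_{α ∈ S} (z − α), where S = {-2, 5, (-5 + 4i), (-5 - 4i)}.
Expanding the product yields: p(z) = z^4 + 7·z^3 + z^2 -223·z -410.
Note conjugate pairs combine to real quadratics: (z − (-5+4i))(z − (-5−4i)) = z² + 10z + 41.
The resulting polynomial has degree 4 and real coefficients as required.

p(z) = z^4 + 7·z^3 + z^2 -223·z -410.


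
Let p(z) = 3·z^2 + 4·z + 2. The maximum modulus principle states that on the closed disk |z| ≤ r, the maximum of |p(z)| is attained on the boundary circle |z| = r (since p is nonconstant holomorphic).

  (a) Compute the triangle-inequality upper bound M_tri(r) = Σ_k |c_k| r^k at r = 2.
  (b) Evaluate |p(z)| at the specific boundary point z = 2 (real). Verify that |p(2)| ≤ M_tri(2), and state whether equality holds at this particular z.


Coefficients: c_0 = 2, c_1 = 4, c_2 = 3. Radius r = 2.
Part (a). Triangle bound: M_tri(r) = Σ_k |c_k| r^k
  = |2|·2^0 + |4|·2^1 + |3|·2^2
  = 2 + 8 + 12 = 22.
This bounds M(r) := max_{|z|=r} |p(z)| from above; equality holds iff all terms c_k z^k can be made to align in phase at a single z on |z|=r.
Part (b). At z = 2 (real, on the circle |z| = r):
  p(2) = (2)·2^0 + (4)·2^1 + (3)·2^2 = 22.
  |p(2)| = 22.
Since all nonzero coefficients share the same sign, |p(2)| = 22 = M_tri(2); the triangle bound is attained at z = 2, so in fact M(r) = 22.

M_tri(2) = 22; |p(2)| = 22; equality at z=2: yes.


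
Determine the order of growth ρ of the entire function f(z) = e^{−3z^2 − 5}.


|e^{−3z^2 − 5}| = e^{Re(-3·z^2) + -5} ≤ e^{3|z|^2 + -5} = e^{3r^2 + -5} on |z| = r, so ρ ≤ 2. Choosing z on |z|=r so that -3·z^2 is real positive (always possible by picking arg z appropriately) gives |f(z)| = e^{3r^2 + -5}, matching the bound. The additive constant -5 does not affect log log M(r) ~ 2·log r. Hence ρ = 2.
Therefore ρ = 2.

Order ρ = 2.


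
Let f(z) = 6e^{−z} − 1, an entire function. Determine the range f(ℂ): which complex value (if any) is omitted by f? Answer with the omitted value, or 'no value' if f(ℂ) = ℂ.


Little Picard bounds the complement of f(ℂ) to at most one point.
e^{−z} is never zero on ℂ, so 6·e^{−z} takes every value in ℂ ∖ {0}. Adding -1 shifts the range to ℂ ∖ {-1}. Thus f omits exactly the value -1.

Omitted value: -1.


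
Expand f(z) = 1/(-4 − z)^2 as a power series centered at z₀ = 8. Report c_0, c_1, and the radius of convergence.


Let w = z − z₀, so z = z₀ + w.
Then -4 − z = -4 − (z₀ + w) = (-4 − z₀) − w = -12 − w.
f(z) = 1/(-12 − w)^2 = (1/(-12)^2) · (1 − w/(-12))^{−2}.
By the binomial series (1−u)^{−2} = Σ_{n≥0} C(n+1, 1) u^n for |u|<1, with u = w/(-12):
  c_n = C(n+1, 1) / (-12)^(n+2).
  c_0 = 1/(-12)^2 = 1/144.
  c_1 = 2/(-12)^3 = -1/864.
The series is valid for |w/d| < 1, i.e. |z − z₀| < |d|.
Radius of convergence: R = |-4 − z₀| = |-12| = 12 (distance from z₀ to the singularity z = -4).

c_0 = 1/144, c_1 = -1/864; R = 12.


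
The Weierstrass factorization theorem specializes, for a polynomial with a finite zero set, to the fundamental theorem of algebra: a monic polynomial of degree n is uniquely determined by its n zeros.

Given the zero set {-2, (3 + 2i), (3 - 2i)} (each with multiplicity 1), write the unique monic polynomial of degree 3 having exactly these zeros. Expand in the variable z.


The polynomial is p(z) = ∏_{α ∈ S} (z − α), where S = {-2, (3 + 2i), (3 - 2i)}.
Expanding the product yields: p(z) = z^3 -4·z^2 + z + 26.
Note conjugate pairs combine to real quadratics: (z − (3+2i))(z − (3−2i)) = z² − 6z + 13.
The resulting polynomial has degree 3 and real coefficients as required.

p(z) = z^3 -4·z^2 + z + 26.


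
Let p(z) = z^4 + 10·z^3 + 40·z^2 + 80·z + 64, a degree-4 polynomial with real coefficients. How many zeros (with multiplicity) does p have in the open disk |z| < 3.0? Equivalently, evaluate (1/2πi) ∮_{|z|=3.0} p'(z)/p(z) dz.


The zeros of p are: -2, -4, (-2 + 2i), (-2 - 2i).
Their magnitudes are: 2, 4, 2.828, 2.828.
Zeros with |z| < R = 3.0: -2, (-2 + 2i), (-2 - 2i).
Count = 3.
By the argument principle, (1/2πi) ∮_{|z|=R} p'(z)/p(z) dz equals exactly this count.

Number of zeros inside |z| < 3.0: 3.


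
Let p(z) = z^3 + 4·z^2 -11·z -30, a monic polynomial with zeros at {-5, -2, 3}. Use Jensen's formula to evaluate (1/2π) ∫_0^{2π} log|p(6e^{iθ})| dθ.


Zeros: -5, -2, 3; r = 6.
Inside |z| < r: -5, -2, 3. Outside (|z| ≥ r): ∅.
p(0) = -30, so log|p(0)| = log(30) = 3.4012.
Apply Jensen: I(r) = log|p(0)| + Σ_k log(r/|z_k|), summed over zeros inside |z| < r.
  log(r/|z_k|) for z_k = -5: log(6/5) = 0.1823
  log(r/|z_k|) for z_k = -2: log(6/2) = 1.0986
  log(r/|z_k|) for z_k = 3: log(6/3) = 0.6931
Sum over inside zeros: 1.9741.
I(r) = log|p(0)| + (inside sum) = 3.4012 + 1.9741 = 5.3753.
Closed form (all zeros inside, monic): I(r) = n·log(r) = 3·log(6) = 5.3753. ✓

I(r) ≈ 5.3753.


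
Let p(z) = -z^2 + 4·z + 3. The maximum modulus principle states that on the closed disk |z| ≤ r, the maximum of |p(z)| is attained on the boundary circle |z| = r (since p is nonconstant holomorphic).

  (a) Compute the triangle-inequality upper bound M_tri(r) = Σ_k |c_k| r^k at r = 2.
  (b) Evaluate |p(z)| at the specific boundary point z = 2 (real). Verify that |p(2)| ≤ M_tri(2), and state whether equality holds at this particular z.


Coefficients: c_0 = 3, c_1 = 4, c_2 = -1. Radius r = 2.
Part (a). Triangle bound: M_tri(r) = Σ_k |c_k| r^k
  = |3|·2^0 + |4|·2^1 + |-1|·2^2
  = 3 + 8 + 4 = 15.
This bounds M(r) := max_{|z|=r} |p(z)| from above; equality holds iff all terms c_k z^k can be made to align in phase at a single z on |z|=r.
Part (b). At z = 2 (real, on the circle |z| = r):
  p(2) = (3)·2^0 + (4)·2^1 + (-1)·2^2 = 7.
  |p(2)| = 7.
Check: |p(2)| = 7 ≤ 15 = M_tri(2). ✓ Equality does not hold at z = 2 (the coefficients have mixed signs, so the terms do not all align in phase there).

M_tri(2) = 15; |p(2)| = 7; equality at z=2: no.


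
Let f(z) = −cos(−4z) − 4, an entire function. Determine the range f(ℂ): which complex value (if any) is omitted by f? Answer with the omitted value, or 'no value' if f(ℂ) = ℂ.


Little Picard bounds the complement of f(ℂ) to at most one point.
cos is entire and surjective onto ℂ: for every w ∈ ℂ, cos(ζ) = w has a solution ζ ∈ ℂ (e.g., via the complex inverse arccos). With ζ = −4z this gives z = ζ/(-4). Then -1·cos(−4z) takes every value in -1·ℂ = ℂ, and adding -4 is a bijection of ℂ. So f is surjective and omits no value. (Note: only on the real line is cos bounded by [−1, 1].)

Omitted value: no value.


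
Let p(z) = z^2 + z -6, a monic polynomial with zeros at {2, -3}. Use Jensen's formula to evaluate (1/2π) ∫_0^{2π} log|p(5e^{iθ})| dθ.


Zeros: -3, 2; r = 5.
Inside |z| < r: -3, 2. Outside (|z| ≥ r): ∅.
p(0) = -6, so log|p(0)| = log(6) = 1.7918.
Apply Jensen: I(r) = log|p(0)| + Σ_k log(r/|z_k|), summed over zeros inside |z| < r.
  log(r/|z_k|) for z_k = 2: log(5/2) = 0.9163
  log(r/|z_k|) for z_k = -3: log(5/3) = 0.5108
Sum over inside zeros: 1.4271.
I(r) = log|p(0)| + (inside sum) = 1.7918 + 1.4271 = 3.2189.
Closed form (all zeros inside, monic): I(r) = n·log(r) = 2·log(5) = 3.2189. ✓

I(r) ≈ 3.2189.


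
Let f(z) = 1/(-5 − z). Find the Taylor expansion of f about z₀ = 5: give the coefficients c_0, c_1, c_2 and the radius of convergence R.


Let w = z − z₀, so z = z₀ + w.
Then -5 − z = -5 − (z₀ + w) = (-5 − z₀) − w = -10 − w.
f(z) = 1/(-10 − w) = (1/(-10)) · 1/(1 − w/(-10)) = Σ_{n≥0} w^n / (-10)^(n+1).
So c_n = 1/(-10)^(n+1):
  c_0 = 1/(-10)^1 = -1/10.
  c_1 = 1/(-10)^2 = 1/100.
  c_2 = 1/(-10)^3 = -1/1000.
The series is valid for |w/d| < 1, i.e. |z − z₀| < |d|.
Radius of convergence: R = |-5 − z₀| = |-10| = 10 (distance from z₀ to the singularity z = -5).

c_0 = -1/10, c_1 = 1/100, c_2 = -1/1000; R = 10.


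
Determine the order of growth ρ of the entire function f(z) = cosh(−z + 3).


cosh(w) is a linear combination of e^{iw} and e^{−iw} (or e^w, e^{−w} in the hyperbolic case), so |cosh(w)| ≤ e^{|w|}. With w = −z + 3, |w| ≤ 1|z| + 3 = 1r + 3 on |z| = r, giving M(r) ≤ e^{1r + 3}, so ρ ≤ 1. On a suitable ray (z = it for sin/cos; z = t for sinh/cosh, t real → ∞), |cosh(−z + 3)| grows like e^{1|t|}/2, so ρ ≥ 1. Hence ρ = 1.
Therefore ρ = 1.

Order ρ = 1.


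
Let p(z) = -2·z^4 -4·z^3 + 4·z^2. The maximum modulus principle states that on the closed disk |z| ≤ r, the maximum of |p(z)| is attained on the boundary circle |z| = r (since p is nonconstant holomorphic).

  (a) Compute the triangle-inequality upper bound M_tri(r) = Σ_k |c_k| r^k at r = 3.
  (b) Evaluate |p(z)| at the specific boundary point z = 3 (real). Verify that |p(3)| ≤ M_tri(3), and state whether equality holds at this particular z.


Coefficients: c_0 = 0, c_1 = 0, c_2 = 4, c_3 = -4, c_4 = -2. Radius r = 3.
Part (a). Triangle bound: M_tri(r) = Σ_k |c_k| r^k
  = |0|·3^0 + |0|·3^1 + |4|·3^2 + |-4|·3^3 + |-2|·3^4
  = 0 + 0 + 36 + 108 + 162 = 306.
This bounds M(r) := max_{|z|=r} |p(z)| from above; equality holds iff all terms c_k z^k can be made to align in phase at a single z on |z|=r.
Part (b). At z = 3 (real, on the circle |z| = r):
  p(3) = (0)·3^0 + (0)·3^1 + (4)·3^2 + (-4)·3^3 + (-2)·3^4 = -234.
  |p(3)| = 234.
Check: |p(3)| = 234 ≤ 306 = M_tri(3). ✓ Equality does not hold at z = 3 (the coefficients have mixed signs, so the terms do not all align in phase there).

M_tri(3) = 306; |p(3)| = 234; equality at z=3: no.


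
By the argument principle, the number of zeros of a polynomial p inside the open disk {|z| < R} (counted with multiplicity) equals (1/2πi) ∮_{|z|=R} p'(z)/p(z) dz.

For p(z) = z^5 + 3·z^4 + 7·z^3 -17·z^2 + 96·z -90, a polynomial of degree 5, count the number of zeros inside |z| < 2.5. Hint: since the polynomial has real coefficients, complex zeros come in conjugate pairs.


The zeros of p are: (1 + 2i), (1 - 2i), (-3 + 3i), (-3 - 3i), 1.
Their magnitudes are: 2.236, 2.236, 4.243, 4.243, 1.
Zeros with |z| < R = 2.5: (1 + 2i), (1 - 2i), 1.
Count = 3.
By the argument principle, (1/2πi) ∮_{|z|=R} p'(z)/p(z) dz equals exactly this count.

Number of zeros inside |z| < 2.5: 3.


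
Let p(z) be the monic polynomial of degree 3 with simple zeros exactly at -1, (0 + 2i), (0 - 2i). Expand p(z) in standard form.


The polynomial is p(z) = ∏_{α ∈ S} (z − α), where S = {-1, (0 + 2i), (0 - 2i)}.
Expanding the product yields: p(z) = z^3 + z^2 + 4·z + 4.
Note conjugate pairs combine to real quadratics: (z − (0+2i))(z − (0−2i)) = z² + 4.
The resulting polynomial has degree 3 and real coefficients as required.

p(z) = z^3 + z^2 + 4·z + 4.
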